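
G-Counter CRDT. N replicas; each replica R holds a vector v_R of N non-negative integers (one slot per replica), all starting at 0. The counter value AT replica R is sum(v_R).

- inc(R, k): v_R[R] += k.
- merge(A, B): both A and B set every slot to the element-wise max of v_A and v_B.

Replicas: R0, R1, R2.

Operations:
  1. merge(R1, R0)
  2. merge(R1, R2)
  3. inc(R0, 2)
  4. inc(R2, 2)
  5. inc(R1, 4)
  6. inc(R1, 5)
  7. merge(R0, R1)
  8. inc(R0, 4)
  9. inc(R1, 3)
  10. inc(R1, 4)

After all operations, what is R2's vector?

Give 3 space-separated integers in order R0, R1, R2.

Op 1: merge R1<->R0 -> R1=(0,0,0) R0=(0,0,0)
Op 2: merge R1<->R2 -> R1=(0,0,0) R2=(0,0,0)
Op 3: inc R0 by 2 -> R0=(2,0,0) value=2
Op 4: inc R2 by 2 -> R2=(0,0,2) value=2
Op 5: inc R1 by 4 -> R1=(0,4,0) value=4
Op 6: inc R1 by 5 -> R1=(0,9,0) value=9
Op 7: merge R0<->R1 -> R0=(2,9,0) R1=(2,9,0)
Op 8: inc R0 by 4 -> R0=(6,9,0) value=15
Op 9: inc R1 by 3 -> R1=(2,12,0) value=14
Op 10: inc R1 by 4 -> R1=(2,16,0) value=18

Answer: 0 0 2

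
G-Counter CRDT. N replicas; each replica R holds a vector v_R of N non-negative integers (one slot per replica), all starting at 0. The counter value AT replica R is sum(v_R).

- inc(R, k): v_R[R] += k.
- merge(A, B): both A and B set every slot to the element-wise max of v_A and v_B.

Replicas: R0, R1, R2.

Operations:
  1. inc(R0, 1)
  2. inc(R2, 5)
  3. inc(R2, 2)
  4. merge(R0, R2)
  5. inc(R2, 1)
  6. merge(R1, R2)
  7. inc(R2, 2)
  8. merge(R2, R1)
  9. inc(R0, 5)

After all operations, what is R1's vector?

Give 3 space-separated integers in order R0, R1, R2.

Op 1: inc R0 by 1 -> R0=(1,0,0) value=1
Op 2: inc R2 by 5 -> R2=(0,0,5) value=5
Op 3: inc R2 by 2 -> R2=(0,0,7) value=7
Op 4: merge R0<->R2 -> R0=(1,0,7) R2=(1,0,7)
Op 5: inc R2 by 1 -> R2=(1,0,8) value=9
Op 6: merge R1<->R2 -> R1=(1,0,8) R2=(1,0,8)
Op 7: inc R2 by 2 -> R2=(1,0,10) value=11
Op 8: merge R2<->R1 -> R2=(1,0,10) R1=(1,0,10)
Op 9: inc R0 by 5 -> R0=(6,0,7) value=13

Answer: 1 0 10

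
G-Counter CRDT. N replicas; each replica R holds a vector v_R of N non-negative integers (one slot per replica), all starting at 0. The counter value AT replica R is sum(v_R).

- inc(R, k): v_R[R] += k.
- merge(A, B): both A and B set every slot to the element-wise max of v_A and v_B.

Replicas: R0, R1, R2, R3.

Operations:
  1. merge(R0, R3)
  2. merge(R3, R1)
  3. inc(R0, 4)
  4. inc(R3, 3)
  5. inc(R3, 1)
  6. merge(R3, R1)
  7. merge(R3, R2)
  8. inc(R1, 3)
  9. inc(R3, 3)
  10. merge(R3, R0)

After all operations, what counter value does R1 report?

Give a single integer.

Answer: 7

Derivation:
Op 1: merge R0<->R3 -> R0=(0,0,0,0) R3=(0,0,0,0)
Op 2: merge R3<->R1 -> R3=(0,0,0,0) R1=(0,0,0,0)
Op 3: inc R0 by 4 -> R0=(4,0,0,0) value=4
Op 4: inc R3 by 3 -> R3=(0,0,0,3) value=3
Op 5: inc R3 by 1 -> R3=(0,0,0,4) value=4
Op 6: merge R3<->R1 -> R3=(0,0,0,4) R1=(0,0,0,4)
Op 7: merge R3<->R2 -> R3=(0,0,0,4) R2=(0,0,0,4)
Op 8: inc R1 by 3 -> R1=(0,3,0,4) value=7
Op 9: inc R3 by 3 -> R3=(0,0,0,7) value=7
Op 10: merge R3<->R0 -> R3=(4,0,0,7) R0=(4,0,0,7)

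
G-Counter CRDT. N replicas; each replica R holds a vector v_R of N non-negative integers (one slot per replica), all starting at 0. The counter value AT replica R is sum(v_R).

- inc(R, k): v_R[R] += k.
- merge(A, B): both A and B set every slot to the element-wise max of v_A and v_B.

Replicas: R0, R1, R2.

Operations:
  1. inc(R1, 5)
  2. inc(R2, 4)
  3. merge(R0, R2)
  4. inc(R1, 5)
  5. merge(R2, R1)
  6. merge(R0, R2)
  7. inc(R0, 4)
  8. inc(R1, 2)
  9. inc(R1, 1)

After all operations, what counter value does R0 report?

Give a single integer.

Op 1: inc R1 by 5 -> R1=(0,5,0) value=5
Op 2: inc R2 by 4 -> R2=(0,0,4) value=4
Op 3: merge R0<->R2 -> R0=(0,0,4) R2=(0,0,4)
Op 4: inc R1 by 5 -> R1=(0,10,0) value=10
Op 5: merge R2<->R1 -> R2=(0,10,4) R1=(0,10,4)
Op 6: merge R0<->R2 -> R0=(0,10,4) R2=(0,10,4)
Op 7: inc R0 by 4 -> R0=(4,10,4) value=18
Op 8: inc R1 by 2 -> R1=(0,12,4) value=16
Op 9: inc R1 by 1 -> R1=(0,13,4) value=17

Answer: 18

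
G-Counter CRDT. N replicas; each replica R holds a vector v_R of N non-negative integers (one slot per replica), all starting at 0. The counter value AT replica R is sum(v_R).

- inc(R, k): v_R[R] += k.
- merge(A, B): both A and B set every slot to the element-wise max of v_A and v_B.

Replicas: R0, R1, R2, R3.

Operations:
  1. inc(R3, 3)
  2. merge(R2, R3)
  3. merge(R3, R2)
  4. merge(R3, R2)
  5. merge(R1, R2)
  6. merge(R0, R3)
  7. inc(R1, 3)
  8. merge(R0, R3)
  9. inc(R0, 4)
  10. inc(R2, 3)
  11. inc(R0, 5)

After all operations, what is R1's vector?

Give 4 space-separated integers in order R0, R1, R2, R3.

Answer: 0 3 0 3

Derivation:
Op 1: inc R3 by 3 -> R3=(0,0,0,3) value=3
Op 2: merge R2<->R3 -> R2=(0,0,0,3) R3=(0,0,0,3)
Op 3: merge R3<->R2 -> R3=(0,0,0,3) R2=(0,0,0,3)
Op 4: merge R3<->R2 -> R3=(0,0,0,3) R2=(0,0,0,3)
Op 5: merge R1<->R2 -> R1=(0,0,0,3) R2=(0,0,0,3)
Op 6: merge R0<->R3 -> R0=(0,0,0,3) R3=(0,0,0,3)
Op 7: inc R1 by 3 -> R1=(0,3,0,3) value=6
Op 8: merge R0<->R3 -> R0=(0,0,0,3) R3=(0,0,0,3)
Op 9: inc R0 by 4 -> R0=(4,0,0,3) value=7
Op 10: inc R2 by 3 -> R2=(0,0,3,3) value=6
Op 11: inc R0 by 5 -> R0=(9,0,0,3) value=12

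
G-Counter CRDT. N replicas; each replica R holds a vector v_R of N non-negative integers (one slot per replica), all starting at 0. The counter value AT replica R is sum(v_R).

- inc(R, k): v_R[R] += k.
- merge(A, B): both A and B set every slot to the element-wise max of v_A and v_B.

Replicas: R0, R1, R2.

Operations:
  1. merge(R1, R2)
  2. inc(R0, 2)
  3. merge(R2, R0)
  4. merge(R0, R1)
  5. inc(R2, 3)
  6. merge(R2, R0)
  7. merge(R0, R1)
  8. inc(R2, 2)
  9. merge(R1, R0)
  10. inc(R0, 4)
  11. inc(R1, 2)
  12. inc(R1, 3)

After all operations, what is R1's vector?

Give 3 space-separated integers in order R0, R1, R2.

Answer: 2 5 3

Derivation:
Op 1: merge R1<->R2 -> R1=(0,0,0) R2=(0,0,0)
Op 2: inc R0 by 2 -> R0=(2,0,0) value=2
Op 3: merge R2<->R0 -> R2=(2,0,0) R0=(2,0,0)
Op 4: merge R0<->R1 -> R0=(2,0,0) R1=(2,0,0)
Op 5: inc R2 by 3 -> R2=(2,0,3) value=5
Op 6: merge R2<->R0 -> R2=(2,0,3) R0=(2,0,3)
Op 7: merge R0<->R1 -> R0=(2,0,3) R1=(2,0,3)
Op 8: inc R2 by 2 -> R2=(2,0,5) value=7
Op 9: merge R1<->R0 -> R1=(2,0,3) R0=(2,0,3)
Op 10: inc R0 by 4 -> R0=(6,0,3) value=9
Op 11: inc R1 by 2 -> R1=(2,2,3) value=7
Op 12: inc R1 by 3 -> R1=(2,5,3) value=10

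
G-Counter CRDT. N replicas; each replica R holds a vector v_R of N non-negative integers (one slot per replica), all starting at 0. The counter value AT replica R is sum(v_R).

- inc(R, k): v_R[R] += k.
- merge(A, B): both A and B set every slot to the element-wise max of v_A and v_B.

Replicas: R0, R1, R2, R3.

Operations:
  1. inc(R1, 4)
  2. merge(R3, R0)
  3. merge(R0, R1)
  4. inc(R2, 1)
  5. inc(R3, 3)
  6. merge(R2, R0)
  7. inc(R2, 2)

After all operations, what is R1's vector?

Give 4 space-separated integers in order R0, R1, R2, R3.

Answer: 0 4 0 0

Derivation:
Op 1: inc R1 by 4 -> R1=(0,4,0,0) value=4
Op 2: merge R3<->R0 -> R3=(0,0,0,0) R0=(0,0,0,0)
Op 3: merge R0<->R1 -> R0=(0,4,0,0) R1=(0,4,0,0)
Op 4: inc R2 by 1 -> R2=(0,0,1,0) value=1
Op 5: inc R3 by 3 -> R3=(0,0,0,3) value=3
Op 6: merge R2<->R0 -> R2=(0,4,1,0) R0=(0,4,1,0)
Op 7: inc R2 by 2 -> R2=(0,4,3,0) value=7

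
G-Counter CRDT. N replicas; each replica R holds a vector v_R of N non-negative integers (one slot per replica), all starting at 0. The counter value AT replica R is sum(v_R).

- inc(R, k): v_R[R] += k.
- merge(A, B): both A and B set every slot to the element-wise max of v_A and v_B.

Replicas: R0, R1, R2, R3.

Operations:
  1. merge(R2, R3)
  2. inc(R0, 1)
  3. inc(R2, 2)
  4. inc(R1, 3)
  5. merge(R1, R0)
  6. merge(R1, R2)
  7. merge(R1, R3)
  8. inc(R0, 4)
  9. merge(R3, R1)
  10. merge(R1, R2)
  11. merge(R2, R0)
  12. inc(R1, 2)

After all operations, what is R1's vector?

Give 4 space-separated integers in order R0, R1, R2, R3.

Op 1: merge R2<->R3 -> R2=(0,0,0,0) R3=(0,0,0,0)
Op 2: inc R0 by 1 -> R0=(1,0,0,0) value=1
Op 3: inc R2 by 2 -> R2=(0,0,2,0) value=2
Op 4: inc R1 by 3 -> R1=(0,3,0,0) value=3
Op 5: merge R1<->R0 -> R1=(1,3,0,0) R0=(1,3,0,0)
Op 6: merge R1<->R2 -> R1=(1,3,2,0) R2=(1,3,2,0)
Op 7: merge R1<->R3 -> R1=(1,3,2,0) R3=(1,3,2,0)
Op 8: inc R0 by 4 -> R0=(5,3,0,0) value=8
Op 9: merge R3<->R1 -> R3=(1,3,2,0) R1=(1,3,2,0)
Op 10: merge R1<->R2 -> R1=(1,3,2,0) R2=(1,3,2,0)
Op 11: merge R2<->R0 -> R2=(5,3,2,0) R0=(5,3,2,0)
Op 12: inc R1 by 2 -> R1=(1,5,2,0) value=8

Answer: 1 5 2 0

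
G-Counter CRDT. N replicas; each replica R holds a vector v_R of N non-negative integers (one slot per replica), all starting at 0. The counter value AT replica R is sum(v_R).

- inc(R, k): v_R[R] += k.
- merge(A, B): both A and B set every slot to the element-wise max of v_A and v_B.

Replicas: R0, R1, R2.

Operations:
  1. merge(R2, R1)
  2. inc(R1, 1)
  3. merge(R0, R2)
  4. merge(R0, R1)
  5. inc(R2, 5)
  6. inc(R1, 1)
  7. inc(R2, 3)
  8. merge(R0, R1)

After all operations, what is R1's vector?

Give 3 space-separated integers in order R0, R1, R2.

Answer: 0 2 0

Derivation:
Op 1: merge R2<->R1 -> R2=(0,0,0) R1=(0,0,0)
Op 2: inc R1 by 1 -> R1=(0,1,0) value=1
Op 3: merge R0<->R2 -> R0=(0,0,0) R2=(0,0,0)
Op 4: merge R0<->R1 -> R0=(0,1,0) R1=(0,1,0)
Op 5: inc R2 by 5 -> R2=(0,0,5) value=5
Op 6: inc R1 by 1 -> R1=(0,2,0) value=2
Op 7: inc R2 by 3 -> R2=(0,0,8) value=8
Op 8: merge R0<->R1 -> R0=(0,2,0) R1=(0,2,0)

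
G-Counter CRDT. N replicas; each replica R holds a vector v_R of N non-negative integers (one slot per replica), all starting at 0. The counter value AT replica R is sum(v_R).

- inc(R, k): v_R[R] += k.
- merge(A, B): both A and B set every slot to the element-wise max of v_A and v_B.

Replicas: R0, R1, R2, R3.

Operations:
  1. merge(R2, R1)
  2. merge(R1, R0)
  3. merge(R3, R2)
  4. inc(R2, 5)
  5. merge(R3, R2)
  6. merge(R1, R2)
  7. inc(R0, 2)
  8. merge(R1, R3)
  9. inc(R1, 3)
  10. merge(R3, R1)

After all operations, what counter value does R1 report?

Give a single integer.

Answer: 8

Derivation:
Op 1: merge R2<->R1 -> R2=(0,0,0,0) R1=(0,0,0,0)
Op 2: merge R1<->R0 -> R1=(0,0,0,0) R0=(0,0,0,0)
Op 3: merge R3<->R2 -> R3=(0,0,0,0) R2=(0,0,0,0)
Op 4: inc R2 by 5 -> R2=(0,0,5,0) value=5
Op 5: merge R3<->R2 -> R3=(0,0,5,0) R2=(0,0,5,0)
Op 6: merge R1<->R2 -> R1=(0,0,5,0) R2=(0,0,5,0)
Op 7: inc R0 by 2 -> R0=(2,0,0,0) value=2
Op 8: merge R1<->R3 -> R1=(0,0,5,0) R3=(0,0,5,0)
Op 9: inc R1 by 3 -> R1=(0,3,5,0) value=8
Op 10: merge R3<->R1 -> R3=(0,3,5,0) R1=(0,3,5,0)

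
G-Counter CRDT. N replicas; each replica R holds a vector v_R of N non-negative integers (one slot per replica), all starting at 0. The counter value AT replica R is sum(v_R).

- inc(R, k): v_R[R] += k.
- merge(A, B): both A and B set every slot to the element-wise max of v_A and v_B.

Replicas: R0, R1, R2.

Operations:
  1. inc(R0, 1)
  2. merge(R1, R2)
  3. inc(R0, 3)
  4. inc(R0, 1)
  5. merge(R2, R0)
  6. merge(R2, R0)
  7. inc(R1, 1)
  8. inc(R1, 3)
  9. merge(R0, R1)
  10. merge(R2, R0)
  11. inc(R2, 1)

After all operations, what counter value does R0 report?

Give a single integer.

Op 1: inc R0 by 1 -> R0=(1,0,0) value=1
Op 2: merge R1<->R2 -> R1=(0,0,0) R2=(0,0,0)
Op 3: inc R0 by 3 -> R0=(4,0,0) value=4
Op 4: inc R0 by 1 -> R0=(5,0,0) value=5
Op 5: merge R2<->R0 -> R2=(5,0,0) R0=(5,0,0)
Op 6: merge R2<->R0 -> R2=(5,0,0) R0=(5,0,0)
Op 7: inc R1 by 1 -> R1=(0,1,0) value=1
Op 8: inc R1 by 3 -> R1=(0,4,0) value=4
Op 9: merge R0<->R1 -> R0=(5,4,0) R1=(5,4,0)
Op 10: merge R2<->R0 -> R2=(5,4,0) R0=(5,4,0)
Op 11: inc R2 by 1 -> R2=(5,4,1) value=10

Answer: 9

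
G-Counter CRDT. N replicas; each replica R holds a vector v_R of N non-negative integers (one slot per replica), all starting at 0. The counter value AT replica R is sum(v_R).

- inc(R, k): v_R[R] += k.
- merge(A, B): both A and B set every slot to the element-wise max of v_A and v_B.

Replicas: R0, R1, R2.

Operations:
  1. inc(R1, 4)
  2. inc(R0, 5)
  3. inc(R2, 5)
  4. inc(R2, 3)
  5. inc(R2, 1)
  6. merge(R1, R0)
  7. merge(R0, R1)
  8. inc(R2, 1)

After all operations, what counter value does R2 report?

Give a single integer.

Op 1: inc R1 by 4 -> R1=(0,4,0) value=4
Op 2: inc R0 by 5 -> R0=(5,0,0) value=5
Op 3: inc R2 by 5 -> R2=(0,0,5) value=5
Op 4: inc R2 by 3 -> R2=(0,0,8) value=8
Op 5: inc R2 by 1 -> R2=(0,0,9) value=9
Op 6: merge R1<->R0 -> R1=(5,4,0) R0=(5,4,0)
Op 7: merge R0<->R1 -> R0=(5,4,0) R1=(5,4,0)
Op 8: inc R2 by 1 -> R2=(0,0,10) value=10

Answer: 10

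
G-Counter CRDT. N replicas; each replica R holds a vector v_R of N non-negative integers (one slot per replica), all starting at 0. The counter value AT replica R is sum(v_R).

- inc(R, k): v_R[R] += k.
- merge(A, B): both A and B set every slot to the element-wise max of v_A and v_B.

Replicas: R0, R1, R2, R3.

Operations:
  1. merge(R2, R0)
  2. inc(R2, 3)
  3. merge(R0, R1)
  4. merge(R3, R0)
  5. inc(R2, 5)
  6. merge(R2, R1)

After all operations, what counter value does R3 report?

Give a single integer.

Answer: 0

Derivation:
Op 1: merge R2<->R0 -> R2=(0,0,0,0) R0=(0,0,0,0)
Op 2: inc R2 by 3 -> R2=(0,0,3,0) value=3
Op 3: merge R0<->R1 -> R0=(0,0,0,0) R1=(0,0,0,0)
Op 4: merge R3<->R0 -> R3=(0,0,0,0) R0=(0,0,0,0)
Op 5: inc R2 by 5 -> R2=(0,0,8,0) value=8
Op 6: merge R2<->R1 -> R2=(0,0,8,0) R1=(0,0,8,0)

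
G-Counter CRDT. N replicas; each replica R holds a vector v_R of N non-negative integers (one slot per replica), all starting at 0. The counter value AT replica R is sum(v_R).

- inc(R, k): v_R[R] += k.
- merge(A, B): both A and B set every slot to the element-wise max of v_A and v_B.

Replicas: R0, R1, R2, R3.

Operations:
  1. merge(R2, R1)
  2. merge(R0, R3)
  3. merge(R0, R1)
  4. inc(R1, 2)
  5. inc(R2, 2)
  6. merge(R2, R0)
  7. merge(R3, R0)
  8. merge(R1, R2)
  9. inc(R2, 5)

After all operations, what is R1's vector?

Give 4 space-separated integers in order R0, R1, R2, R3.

Answer: 0 2 2 0

Derivation:
Op 1: merge R2<->R1 -> R2=(0,0,0,0) R1=(0,0,0,0)
Op 2: merge R0<->R3 -> R0=(0,0,0,0) R3=(0,0,0,0)
Op 3: merge R0<->R1 -> R0=(0,0,0,0) R1=(0,0,0,0)
Op 4: inc R1 by 2 -> R1=(0,2,0,0) value=2
Op 5: inc R2 by 2 -> R2=(0,0,2,0) value=2
Op 6: merge R2<->R0 -> R2=(0,0,2,0) R0=(0,0,2,0)
Op 7: merge R3<->R0 -> R3=(0,0,2,0) R0=(0,0,2,0)
Op 8: merge R1<->R2 -> R1=(0,2,2,0) R2=(0,2,2,0)
Op 9: inc R2 by 5 -> R2=(0,2,7,0) value=9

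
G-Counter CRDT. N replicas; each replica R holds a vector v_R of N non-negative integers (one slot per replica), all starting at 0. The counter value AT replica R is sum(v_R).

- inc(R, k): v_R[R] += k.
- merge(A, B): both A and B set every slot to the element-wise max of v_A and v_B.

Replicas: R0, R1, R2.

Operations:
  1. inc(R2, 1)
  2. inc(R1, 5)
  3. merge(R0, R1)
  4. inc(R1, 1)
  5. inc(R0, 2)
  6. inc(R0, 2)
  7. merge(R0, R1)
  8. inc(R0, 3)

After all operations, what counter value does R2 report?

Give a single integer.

Op 1: inc R2 by 1 -> R2=(0,0,1) value=1
Op 2: inc R1 by 5 -> R1=(0,5,0) value=5
Op 3: merge R0<->R1 -> R0=(0,5,0) R1=(0,5,0)
Op 4: inc R1 by 1 -> R1=(0,6,0) value=6
Op 5: inc R0 by 2 -> R0=(2,5,0) value=7
Op 6: inc R0 by 2 -> R0=(4,5,0) value=9
Op 7: merge R0<->R1 -> R0=(4,6,0) R1=(4,6,0)
Op 8: inc R0 by 3 -> R0=(7,6,0) value=13

Answer: 1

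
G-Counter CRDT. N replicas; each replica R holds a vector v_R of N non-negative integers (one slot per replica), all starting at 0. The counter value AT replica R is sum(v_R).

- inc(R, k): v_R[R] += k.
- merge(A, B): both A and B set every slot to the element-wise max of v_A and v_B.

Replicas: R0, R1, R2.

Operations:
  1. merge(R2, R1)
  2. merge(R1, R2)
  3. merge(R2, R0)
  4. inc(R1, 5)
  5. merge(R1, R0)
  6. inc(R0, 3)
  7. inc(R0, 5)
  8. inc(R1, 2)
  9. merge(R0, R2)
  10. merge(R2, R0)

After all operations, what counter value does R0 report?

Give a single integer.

Op 1: merge R2<->R1 -> R2=(0,0,0) R1=(0,0,0)
Op 2: merge R1<->R2 -> R1=(0,0,0) R2=(0,0,0)
Op 3: merge R2<->R0 -> R2=(0,0,0) R0=(0,0,0)
Op 4: inc R1 by 5 -> R1=(0,5,0) value=5
Op 5: merge R1<->R0 -> R1=(0,5,0) R0=(0,5,0)
Op 6: inc R0 by 3 -> R0=(3,5,0) value=8
Op 7: inc R0 by 5 -> R0=(8,5,0) value=13
Op 8: inc R1 by 2 -> R1=(0,7,0) value=7
Op 9: merge R0<->R2 -> R0=(8,5,0) R2=(8,5,0)
Op 10: merge R2<->R0 -> R2=(8,5,0) R0=(8,5,0)

Answer: 13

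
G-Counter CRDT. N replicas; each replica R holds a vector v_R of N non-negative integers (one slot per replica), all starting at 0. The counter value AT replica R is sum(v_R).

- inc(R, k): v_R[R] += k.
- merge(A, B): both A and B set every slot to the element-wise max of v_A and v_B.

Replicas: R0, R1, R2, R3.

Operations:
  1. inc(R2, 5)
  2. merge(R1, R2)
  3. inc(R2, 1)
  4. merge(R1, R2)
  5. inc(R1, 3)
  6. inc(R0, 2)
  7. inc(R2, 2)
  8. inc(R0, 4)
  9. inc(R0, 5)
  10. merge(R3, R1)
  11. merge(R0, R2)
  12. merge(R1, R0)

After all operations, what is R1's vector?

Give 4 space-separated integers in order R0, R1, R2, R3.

Op 1: inc R2 by 5 -> R2=(0,0,5,0) value=5
Op 2: merge R1<->R2 -> R1=(0,0,5,0) R2=(0,0,5,0)
Op 3: inc R2 by 1 -> R2=(0,0,6,0) value=6
Op 4: merge R1<->R2 -> R1=(0,0,6,0) R2=(0,0,6,0)
Op 5: inc R1 by 3 -> R1=(0,3,6,0) value=9
Op 6: inc R0 by 2 -> R0=(2,0,0,0) value=2
Op 7: inc R2 by 2 -> R2=(0,0,8,0) value=8
Op 8: inc R0 by 4 -> R0=(6,0,0,0) value=6
Op 9: inc R0 by 5 -> R0=(11,0,0,0) value=11
Op 10: merge R3<->R1 -> R3=(0,3,6,0) R1=(0,3,6,0)
Op 11: merge R0<->R2 -> R0=(11,0,8,0) R2=(11,0,8,0)
Op 12: merge R1<->R0 -> R1=(11,3,8,0) R0=(11,3,8,0)

Answer: 11 3 8 0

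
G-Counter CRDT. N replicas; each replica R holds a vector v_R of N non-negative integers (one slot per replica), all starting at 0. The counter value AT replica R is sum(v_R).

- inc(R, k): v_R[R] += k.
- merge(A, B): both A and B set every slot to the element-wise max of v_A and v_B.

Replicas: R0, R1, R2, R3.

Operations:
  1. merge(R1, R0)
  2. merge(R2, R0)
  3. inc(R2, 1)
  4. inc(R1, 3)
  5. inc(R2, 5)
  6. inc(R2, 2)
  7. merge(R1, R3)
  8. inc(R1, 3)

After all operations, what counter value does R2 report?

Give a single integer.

Answer: 8

Derivation:
Op 1: merge R1<->R0 -> R1=(0,0,0,0) R0=(0,0,0,0)
Op 2: merge R2<->R0 -> R2=(0,0,0,0) R0=(0,0,0,0)
Op 3: inc R2 by 1 -> R2=(0,0,1,0) value=1
Op 4: inc R1 by 3 -> R1=(0,3,0,0) value=3
Op 5: inc R2 by 5 -> R2=(0,0,6,0) value=6
Op 6: inc R2 by 2 -> R2=(0,0,8,0) value=8
Op 7: merge R1<->R3 -> R1=(0,3,0,0) R3=(0,3,0,0)
Op 8: inc R1 by 3 -> R1=(0,6,0,0) value=6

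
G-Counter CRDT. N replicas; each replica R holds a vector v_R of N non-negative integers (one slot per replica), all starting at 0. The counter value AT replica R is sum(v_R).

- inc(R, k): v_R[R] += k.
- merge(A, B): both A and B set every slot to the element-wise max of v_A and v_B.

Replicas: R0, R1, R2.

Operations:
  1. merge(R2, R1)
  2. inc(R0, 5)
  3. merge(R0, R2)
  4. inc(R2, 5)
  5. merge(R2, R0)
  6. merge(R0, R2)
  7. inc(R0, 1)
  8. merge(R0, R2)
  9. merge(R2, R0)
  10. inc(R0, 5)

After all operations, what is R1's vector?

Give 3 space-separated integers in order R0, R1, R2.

Answer: 0 0 0

Derivation:
Op 1: merge R2<->R1 -> R2=(0,0,0) R1=(0,0,0)
Op 2: inc R0 by 5 -> R0=(5,0,0) value=5
Op 3: merge R0<->R2 -> R0=(5,0,0) R2=(5,0,0)
Op 4: inc R2 by 5 -> R2=(5,0,5) value=10
Op 5: merge R2<->R0 -> R2=(5,0,5) R0=(5,0,5)
Op 6: merge R0<->R2 -> R0=(5,0,5) R2=(5,0,5)
Op 7: inc R0 by 1 -> R0=(6,0,5) value=11
Op 8: merge R0<->R2 -> R0=(6,0,5) R2=(6,0,5)
Op 9: merge R2<->R0 -> R2=(6,0,5) R0=(6,0,5)
Op 10: inc R0 by 5 -> R0=(11,0,5) value=16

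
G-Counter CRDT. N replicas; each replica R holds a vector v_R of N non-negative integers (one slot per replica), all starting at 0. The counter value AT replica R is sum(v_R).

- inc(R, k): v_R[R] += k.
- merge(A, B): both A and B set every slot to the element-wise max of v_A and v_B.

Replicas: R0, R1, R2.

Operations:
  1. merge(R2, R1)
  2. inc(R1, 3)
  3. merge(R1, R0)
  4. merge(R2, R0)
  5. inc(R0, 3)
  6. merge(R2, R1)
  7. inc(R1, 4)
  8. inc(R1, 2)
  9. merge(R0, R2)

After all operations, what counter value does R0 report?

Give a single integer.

Op 1: merge R2<->R1 -> R2=(0,0,0) R1=(0,0,0)
Op 2: inc R1 by 3 -> R1=(0,3,0) value=3
Op 3: merge R1<->R0 -> R1=(0,3,0) R0=(0,3,0)
Op 4: merge R2<->R0 -> R2=(0,3,0) R0=(0,3,0)
Op 5: inc R0 by 3 -> R0=(3,3,0) value=6
Op 6: merge R2<->R1 -> R2=(0,3,0) R1=(0,3,0)
Op 7: inc R1 by 4 -> R1=(0,7,0) value=7
Op 8: inc R1 by 2 -> R1=(0,9,0) value=9
Op 9: merge R0<->R2 -> R0=(3,3,0) R2=(3,3,0)

Answer: 6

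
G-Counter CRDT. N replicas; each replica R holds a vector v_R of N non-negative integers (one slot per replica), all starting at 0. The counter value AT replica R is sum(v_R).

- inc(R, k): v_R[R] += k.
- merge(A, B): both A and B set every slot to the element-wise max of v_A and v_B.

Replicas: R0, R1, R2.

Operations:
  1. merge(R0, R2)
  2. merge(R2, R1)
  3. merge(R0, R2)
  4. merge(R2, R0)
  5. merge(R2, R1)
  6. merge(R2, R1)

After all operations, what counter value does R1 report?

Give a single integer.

Op 1: merge R0<->R2 -> R0=(0,0,0) R2=(0,0,0)
Op 2: merge R2<->R1 -> R2=(0,0,0) R1=(0,0,0)
Op 3: merge R0<->R2 -> R0=(0,0,0) R2=(0,0,0)
Op 4: merge R2<->R0 -> R2=(0,0,0) R0=(0,0,0)
Op 5: merge R2<->R1 -> R2=(0,0,0) R1=(0,0,0)
Op 6: merge R2<->R1 -> R2=(0,0,0) R1=(0,0,0)

Answer: 0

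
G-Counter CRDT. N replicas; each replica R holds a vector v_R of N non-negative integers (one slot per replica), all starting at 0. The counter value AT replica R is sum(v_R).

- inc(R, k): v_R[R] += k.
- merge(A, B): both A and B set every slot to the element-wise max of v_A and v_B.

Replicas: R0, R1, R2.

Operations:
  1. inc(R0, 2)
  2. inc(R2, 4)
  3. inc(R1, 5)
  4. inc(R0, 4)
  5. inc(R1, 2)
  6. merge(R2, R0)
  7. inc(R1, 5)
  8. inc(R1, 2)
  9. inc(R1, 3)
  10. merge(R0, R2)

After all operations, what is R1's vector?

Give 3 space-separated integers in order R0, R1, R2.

Answer: 0 17 0

Derivation:
Op 1: inc R0 by 2 -> R0=(2,0,0) value=2
Op 2: inc R2 by 4 -> R2=(0,0,4) value=4
Op 3: inc R1 by 5 -> R1=(0,5,0) value=5
Op 4: inc R0 by 4 -> R0=(6,0,0) value=6
Op 5: inc R1 by 2 -> R1=(0,7,0) value=7
Op 6: merge R2<->R0 -> R2=(6,0,4) R0=(6,0,4)
Op 7: inc R1 by 5 -> R1=(0,12,0) value=12
Op 8: inc R1 by 2 -> R1=(0,14,0) value=14
Op 9: inc R1 by 3 -> R1=(0,17,0) value=17
Op 10: merge R0<->R2 -> R0=(6,0,4) R2=(6,0,4)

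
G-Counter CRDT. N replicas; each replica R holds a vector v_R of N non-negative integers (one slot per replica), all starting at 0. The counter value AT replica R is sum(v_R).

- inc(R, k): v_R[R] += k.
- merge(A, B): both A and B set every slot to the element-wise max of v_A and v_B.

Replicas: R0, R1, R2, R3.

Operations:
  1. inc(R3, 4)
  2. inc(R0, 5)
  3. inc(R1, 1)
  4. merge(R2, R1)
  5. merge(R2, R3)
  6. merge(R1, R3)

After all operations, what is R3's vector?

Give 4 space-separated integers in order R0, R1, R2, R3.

Answer: 0 1 0 4

Derivation:
Op 1: inc R3 by 4 -> R3=(0,0,0,4) value=4
Op 2: inc R0 by 5 -> R0=(5,0,0,0) value=5
Op 3: inc R1 by 1 -> R1=(0,1,0,0) value=1
Op 4: merge R2<->R1 -> R2=(0,1,0,0) R1=(0,1,0,0)
Op 5: merge R2<->R3 -> R2=(0,1,0,4) R3=(0,1,0,4)
Op 6: merge R1<->R3 -> R1=(0,1,0,4) R3=(0,1,0,4)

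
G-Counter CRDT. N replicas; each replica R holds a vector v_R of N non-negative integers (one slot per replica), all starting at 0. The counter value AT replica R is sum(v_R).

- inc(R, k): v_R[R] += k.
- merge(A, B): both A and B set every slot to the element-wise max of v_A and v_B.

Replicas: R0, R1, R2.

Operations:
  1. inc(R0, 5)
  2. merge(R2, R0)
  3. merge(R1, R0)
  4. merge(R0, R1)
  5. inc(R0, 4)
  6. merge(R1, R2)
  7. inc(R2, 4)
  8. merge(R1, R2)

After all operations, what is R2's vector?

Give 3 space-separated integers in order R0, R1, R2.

Op 1: inc R0 by 5 -> R0=(5,0,0) value=5
Op 2: merge R2<->R0 -> R2=(5,0,0) R0=(5,0,0)
Op 3: merge R1<->R0 -> R1=(5,0,0) R0=(5,0,0)
Op 4: merge R0<->R1 -> R0=(5,0,0) R1=(5,0,0)
Op 5: inc R0 by 4 -> R0=(9,0,0) value=9
Op 6: merge R1<->R2 -> R1=(5,0,0) R2=(5,0,0)
Op 7: inc R2 by 4 -> R2=(5,0,4) value=9
Op 8: merge R1<->R2 -> R1=(5,0,4) R2=(5,0,4)

Answer: 5 0 4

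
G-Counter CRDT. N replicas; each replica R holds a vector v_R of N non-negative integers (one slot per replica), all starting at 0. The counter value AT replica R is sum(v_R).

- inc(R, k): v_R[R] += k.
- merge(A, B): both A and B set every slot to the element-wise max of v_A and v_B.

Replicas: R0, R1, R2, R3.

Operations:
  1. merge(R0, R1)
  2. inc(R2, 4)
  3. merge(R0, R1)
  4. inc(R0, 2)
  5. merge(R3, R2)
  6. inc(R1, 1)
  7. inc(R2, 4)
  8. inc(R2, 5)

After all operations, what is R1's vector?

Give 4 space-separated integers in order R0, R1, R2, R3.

Op 1: merge R0<->R1 -> R0=(0,0,0,0) R1=(0,0,0,0)
Op 2: inc R2 by 4 -> R2=(0,0,4,0) value=4
Op 3: merge R0<->R1 -> R0=(0,0,0,0) R1=(0,0,0,0)
Op 4: inc R0 by 2 -> R0=(2,0,0,0) value=2
Op 5: merge R3<->R2 -> R3=(0,0,4,0) R2=(0,0,4,0)
Op 6: inc R1 by 1 -> R1=(0,1,0,0) value=1
Op 7: inc R2 by 4 -> R2=(0,0,8,0) value=8
Op 8: inc R2 by 5 -> R2=(0,0,13,0) value=13

Answer: 0 1 0 0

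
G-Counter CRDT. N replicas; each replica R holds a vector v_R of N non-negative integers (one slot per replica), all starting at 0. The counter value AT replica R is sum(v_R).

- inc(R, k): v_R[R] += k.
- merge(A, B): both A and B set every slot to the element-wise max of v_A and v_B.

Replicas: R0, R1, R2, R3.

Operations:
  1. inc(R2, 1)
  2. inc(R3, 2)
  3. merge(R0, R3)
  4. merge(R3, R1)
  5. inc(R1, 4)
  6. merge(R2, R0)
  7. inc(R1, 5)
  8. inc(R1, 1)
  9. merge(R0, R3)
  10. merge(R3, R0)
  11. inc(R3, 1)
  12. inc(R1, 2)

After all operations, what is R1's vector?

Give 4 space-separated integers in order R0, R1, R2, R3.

Op 1: inc R2 by 1 -> R2=(0,0,1,0) value=1
Op 2: inc R3 by 2 -> R3=(0,0,0,2) value=2
Op 3: merge R0<->R3 -> R0=(0,0,0,2) R3=(0,0,0,2)
Op 4: merge R3<->R1 -> R3=(0,0,0,2) R1=(0,0,0,2)
Op 5: inc R1 by 4 -> R1=(0,4,0,2) value=6
Op 6: merge R2<->R0 -> R2=(0,0,1,2) R0=(0,0,1,2)
Op 7: inc R1 by 5 -> R1=(0,9,0,2) value=11
Op 8: inc R1 by 1 -> R1=(0,10,0,2) value=12
Op 9: merge R0<->R3 -> R0=(0,0,1,2) R3=(0,0,1,2)
Op 10: merge R3<->R0 -> R3=(0,0,1,2) R0=(0,0,1,2)
Op 11: inc R3 by 1 -> R3=(0,0,1,3) value=4
Op 12: inc R1 by 2 -> R1=(0,12,0,2) value=14

Answer: 0 12 0 2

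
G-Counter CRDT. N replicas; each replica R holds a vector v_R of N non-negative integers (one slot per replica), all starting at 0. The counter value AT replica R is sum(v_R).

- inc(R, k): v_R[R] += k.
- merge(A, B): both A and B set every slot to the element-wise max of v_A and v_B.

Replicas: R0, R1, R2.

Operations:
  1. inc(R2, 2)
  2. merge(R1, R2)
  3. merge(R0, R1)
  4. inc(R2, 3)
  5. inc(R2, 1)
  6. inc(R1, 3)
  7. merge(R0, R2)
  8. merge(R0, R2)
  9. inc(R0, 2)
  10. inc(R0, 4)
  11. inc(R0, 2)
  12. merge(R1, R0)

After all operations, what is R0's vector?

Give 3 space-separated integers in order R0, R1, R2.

Answer: 8 3 6

Derivation:
Op 1: inc R2 by 2 -> R2=(0,0,2) value=2
Op 2: merge R1<->R2 -> R1=(0,0,2) R2=(0,0,2)
Op 3: merge R0<->R1 -> R0=(0,0,2) R1=(0,0,2)
Op 4: inc R2 by 3 -> R2=(0,0,5) value=5
Op 5: inc R2 by 1 -> R2=(0,0,6) value=6
Op 6: inc R1 by 3 -> R1=(0,3,2) value=5
Op 7: merge R0<->R2 -> R0=(0,0,6) R2=(0,0,6)
Op 8: merge R0<->R2 -> R0=(0,0,6) R2=(0,0,6)
Op 9: inc R0 by 2 -> R0=(2,0,6) value=8
Op 10: inc R0 by 4 -> R0=(6,0,6) value=12
Op 11: inc R0 by 2 -> R0=(8,0,6) value=14
Op 12: merge R1<->R0 -> R1=(8,3,6) R0=(8,3,6)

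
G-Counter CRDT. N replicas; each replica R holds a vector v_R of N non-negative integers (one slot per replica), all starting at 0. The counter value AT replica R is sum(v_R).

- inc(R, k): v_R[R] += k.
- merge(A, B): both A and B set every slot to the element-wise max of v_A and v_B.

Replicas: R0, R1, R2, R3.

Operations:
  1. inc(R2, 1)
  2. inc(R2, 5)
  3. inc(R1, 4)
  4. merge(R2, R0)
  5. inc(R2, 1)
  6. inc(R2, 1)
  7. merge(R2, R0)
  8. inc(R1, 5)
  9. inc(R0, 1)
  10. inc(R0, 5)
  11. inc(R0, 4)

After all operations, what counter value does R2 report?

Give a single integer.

Answer: 8

Derivation:
Op 1: inc R2 by 1 -> R2=(0,0,1,0) value=1
Op 2: inc R2 by 5 -> R2=(0,0,6,0) value=6
Op 3: inc R1 by 4 -> R1=(0,4,0,0) value=4
Op 4: merge R2<->R0 -> R2=(0,0,6,0) R0=(0,0,6,0)
Op 5: inc R2 by 1 -> R2=(0,0,7,0) value=7
Op 6: inc R2 by 1 -> R2=(0,0,8,0) value=8
Op 7: merge R2<->R0 -> R2=(0,0,8,0) R0=(0,0,8,0)
Op 8: inc R1 by 5 -> R1=(0,9,0,0) value=9
Op 9: inc R0 by 1 -> R0=(1,0,8,0) value=9
Op 10: inc R0 by 5 -> R0=(6,0,8,0) value=14
Op 11: inc R0 by 4 -> R0=(10,0,8,0) value=18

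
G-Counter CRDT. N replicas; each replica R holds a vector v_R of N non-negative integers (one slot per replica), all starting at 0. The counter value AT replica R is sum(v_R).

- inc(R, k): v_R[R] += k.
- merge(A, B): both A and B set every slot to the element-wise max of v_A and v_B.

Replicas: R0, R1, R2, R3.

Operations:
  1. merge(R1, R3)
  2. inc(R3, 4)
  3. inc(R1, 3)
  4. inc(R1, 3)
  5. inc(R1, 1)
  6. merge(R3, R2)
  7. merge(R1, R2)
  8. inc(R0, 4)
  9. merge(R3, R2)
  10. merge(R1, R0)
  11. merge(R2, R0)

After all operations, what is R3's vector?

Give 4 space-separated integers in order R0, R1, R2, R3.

Answer: 0 7 0 4

Derivation:
Op 1: merge R1<->R3 -> R1=(0,0,0,0) R3=(0,0,0,0)
Op 2: inc R3 by 4 -> R3=(0,0,0,4) value=4
Op 3: inc R1 by 3 -> R1=(0,3,0,0) value=3
Op 4: inc R1 by 3 -> R1=(0,6,0,0) value=6
Op 5: inc R1 by 1 -> R1=(0,7,0,0) value=7
Op 6: merge R3<->R2 -> R3=(0,0,0,4) R2=(0,0,0,4)
Op 7: merge R1<->R2 -> R1=(0,7,0,4) R2=(0,7,0,4)
Op 8: inc R0 by 4 -> R0=(4,0,0,0) value=4
Op 9: merge R3<->R2 -> R3=(0,7,0,4) R2=(0,7,0,4)
Op 10: merge R1<->R0 -> R1=(4,7,0,4) R0=(4,7,0,4)
Op 11: merge R2<->R0 -> R2=(4,7,0,4) R0=(4,7,0,4)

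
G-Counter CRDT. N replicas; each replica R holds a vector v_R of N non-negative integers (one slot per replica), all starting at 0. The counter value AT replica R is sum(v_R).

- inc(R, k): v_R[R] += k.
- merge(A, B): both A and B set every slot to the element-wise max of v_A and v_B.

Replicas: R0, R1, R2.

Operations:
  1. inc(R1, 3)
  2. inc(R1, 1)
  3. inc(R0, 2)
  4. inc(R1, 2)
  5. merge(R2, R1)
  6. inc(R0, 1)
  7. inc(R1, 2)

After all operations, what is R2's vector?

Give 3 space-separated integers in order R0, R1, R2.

Answer: 0 6 0

Derivation:
Op 1: inc R1 by 3 -> R1=(0,3,0) value=3
Op 2: inc R1 by 1 -> R1=(0,4,0) value=4
Op 3: inc R0 by 2 -> R0=(2,0,0) value=2
Op 4: inc R1 by 2 -> R1=(0,6,0) value=6
Op 5: merge R2<->R1 -> R2=(0,6,0) R1=(0,6,0)
Op 6: inc R0 by 1 -> R0=(3,0,0) value=3
Op 7: inc R1 by 2 -> R1=(0,8,0) value=8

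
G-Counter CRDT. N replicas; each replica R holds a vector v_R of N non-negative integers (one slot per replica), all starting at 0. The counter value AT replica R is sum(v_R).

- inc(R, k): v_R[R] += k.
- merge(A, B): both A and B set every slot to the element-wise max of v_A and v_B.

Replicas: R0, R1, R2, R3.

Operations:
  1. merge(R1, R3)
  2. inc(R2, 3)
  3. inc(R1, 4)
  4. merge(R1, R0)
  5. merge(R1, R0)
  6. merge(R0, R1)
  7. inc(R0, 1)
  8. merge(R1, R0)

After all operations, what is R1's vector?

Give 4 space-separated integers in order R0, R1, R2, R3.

Op 1: merge R1<->R3 -> R1=(0,0,0,0) R3=(0,0,0,0)
Op 2: inc R2 by 3 -> R2=(0,0,3,0) value=3
Op 3: inc R1 by 4 -> R1=(0,4,0,0) value=4
Op 4: merge R1<->R0 -> R1=(0,4,0,0) R0=(0,4,0,0)
Op 5: merge R1<->R0 -> R1=(0,4,0,0) R0=(0,4,0,0)
Op 6: merge R0<->R1 -> R0=(0,4,0,0) R1=(0,4,0,0)
Op 7: inc R0 by 1 -> R0=(1,4,0,0) value=5
Op 8: merge R1<->R0 -> R1=(1,4,0,0) R0=(1,4,0,0)

Answer: 1 4 0 0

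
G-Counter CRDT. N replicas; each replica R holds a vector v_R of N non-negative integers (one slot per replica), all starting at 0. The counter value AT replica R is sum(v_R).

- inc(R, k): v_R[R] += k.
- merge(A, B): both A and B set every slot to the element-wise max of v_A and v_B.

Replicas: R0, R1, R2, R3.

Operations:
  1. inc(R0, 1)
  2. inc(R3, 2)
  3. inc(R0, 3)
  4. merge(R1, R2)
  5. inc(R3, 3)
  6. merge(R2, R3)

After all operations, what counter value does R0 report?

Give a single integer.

Answer: 4

Derivation:
Op 1: inc R0 by 1 -> R0=(1,0,0,0) value=1
Op 2: inc R3 by 2 -> R3=(0,0,0,2) value=2
Op 3: inc R0 by 3 -> R0=(4,0,0,0) value=4
Op 4: merge R1<->R2 -> R1=(0,0,0,0) R2=(0,0,0,0)
Op 5: inc R3 by 3 -> R3=(0,0,0,5) value=5
Op 6: merge R2<->R3 -> R2=(0,0,0,5) R3=(0,0,0,5)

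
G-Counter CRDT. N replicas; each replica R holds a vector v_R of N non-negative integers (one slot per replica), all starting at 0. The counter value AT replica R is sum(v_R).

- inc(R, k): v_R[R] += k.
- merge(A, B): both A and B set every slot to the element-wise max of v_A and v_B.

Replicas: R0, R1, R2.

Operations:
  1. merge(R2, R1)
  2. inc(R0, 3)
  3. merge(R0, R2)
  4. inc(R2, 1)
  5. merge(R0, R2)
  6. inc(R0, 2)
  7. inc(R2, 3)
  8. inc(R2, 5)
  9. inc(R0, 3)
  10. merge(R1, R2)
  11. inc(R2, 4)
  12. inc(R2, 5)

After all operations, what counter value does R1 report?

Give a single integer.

Answer: 12

Derivation:
Op 1: merge R2<->R1 -> R2=(0,0,0) R1=(0,0,0)
Op 2: inc R0 by 3 -> R0=(3,0,0) value=3
Op 3: merge R0<->R2 -> R0=(3,0,0) R2=(3,0,0)
Op 4: inc R2 by 1 -> R2=(3,0,1) value=4
Op 5: merge R0<->R2 -> R0=(3,0,1) R2=(3,0,1)
Op 6: inc R0 by 2 -> R0=(5,0,1) value=6
Op 7: inc R2 by 3 -> R2=(3,0,4) value=7
Op 8: inc R2 by 5 -> R2=(3,0,9) value=12
Op 9: inc R0 by 3 -> R0=(8,0,1) value=9
Op 10: merge R1<->R2 -> R1=(3,0,9) R2=(3,0,9)
Op 11: inc R2 by 4 -> R2=(3,0,13) value=16
Op 12: inc R2 by 5 -> R2=(3,0,18) value=21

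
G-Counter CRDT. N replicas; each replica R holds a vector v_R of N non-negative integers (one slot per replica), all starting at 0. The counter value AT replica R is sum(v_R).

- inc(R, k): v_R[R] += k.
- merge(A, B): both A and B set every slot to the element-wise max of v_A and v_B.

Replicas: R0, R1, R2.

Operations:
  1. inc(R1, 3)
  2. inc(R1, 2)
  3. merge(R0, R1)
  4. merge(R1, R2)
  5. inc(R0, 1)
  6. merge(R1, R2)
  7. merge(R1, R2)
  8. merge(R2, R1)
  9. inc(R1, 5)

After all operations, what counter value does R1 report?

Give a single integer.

Answer: 10

Derivation:
Op 1: inc R1 by 3 -> R1=(0,3,0) value=3
Op 2: inc R1 by 2 -> R1=(0,5,0) value=5
Op 3: merge R0<->R1 -> R0=(0,5,0) R1=(0,5,0)
Op 4: merge R1<->R2 -> R1=(0,5,0) R2=(0,5,0)
Op 5: inc R0 by 1 -> R0=(1,5,0) value=6
Op 6: merge R1<->R2 -> R1=(0,5,0) R2=(0,5,0)
Op 7: merge R1<->R2 -> R1=(0,5,0) R2=(0,5,0)
Op 8: merge R2<->R1 -> R2=(0,5,0) R1=(0,5,0)
Op 9: inc R1 by 5 -> R1=(0,10,0) value=10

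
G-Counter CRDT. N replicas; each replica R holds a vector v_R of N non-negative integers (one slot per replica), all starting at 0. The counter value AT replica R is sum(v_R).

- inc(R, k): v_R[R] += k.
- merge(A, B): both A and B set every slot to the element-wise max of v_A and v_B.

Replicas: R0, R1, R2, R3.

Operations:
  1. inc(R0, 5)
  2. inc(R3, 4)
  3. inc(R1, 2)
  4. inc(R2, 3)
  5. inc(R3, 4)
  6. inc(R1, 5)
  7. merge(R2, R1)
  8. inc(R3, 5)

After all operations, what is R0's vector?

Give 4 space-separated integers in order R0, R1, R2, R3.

Op 1: inc R0 by 5 -> R0=(5,0,0,0) value=5
Op 2: inc R3 by 4 -> R3=(0,0,0,4) value=4
Op 3: inc R1 by 2 -> R1=(0,2,0,0) value=2
Op 4: inc R2 by 3 -> R2=(0,0,3,0) value=3
Op 5: inc R3 by 4 -> R3=(0,0,0,8) value=8
Op 6: inc R1 by 5 -> R1=(0,7,0,0) value=7
Op 7: merge R2<->R1 -> R2=(0,7,3,0) R1=(0,7,3,0)
Op 8: inc R3 by 5 -> R3=(0,0,0,13) value=13

Answer: 5 0 0 0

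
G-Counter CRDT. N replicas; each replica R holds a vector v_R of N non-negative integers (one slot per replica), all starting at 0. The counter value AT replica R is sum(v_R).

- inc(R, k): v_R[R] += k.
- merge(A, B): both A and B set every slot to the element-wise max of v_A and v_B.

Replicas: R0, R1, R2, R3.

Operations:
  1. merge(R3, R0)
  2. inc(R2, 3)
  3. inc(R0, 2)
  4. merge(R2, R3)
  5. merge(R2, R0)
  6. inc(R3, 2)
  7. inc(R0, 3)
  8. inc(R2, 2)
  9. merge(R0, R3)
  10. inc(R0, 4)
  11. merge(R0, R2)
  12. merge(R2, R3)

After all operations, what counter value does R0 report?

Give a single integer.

Answer: 16

Derivation:
Op 1: merge R3<->R0 -> R3=(0,0,0,0) R0=(0,0,0,0)
Op 2: inc R2 by 3 -> R2=(0,0,3,0) value=3
Op 3: inc R0 by 2 -> R0=(2,0,0,0) value=2
Op 4: merge R2<->R3 -> R2=(0,0,3,0) R3=(0,0,3,0)
Op 5: merge R2<->R0 -> R2=(2,0,3,0) R0=(2,0,3,0)
Op 6: inc R3 by 2 -> R3=(0,0,3,2) value=5
Op 7: inc R0 by 3 -> R0=(5,0,3,0) value=8
Op 8: inc R2 by 2 -> R2=(2,0,5,0) value=7
Op 9: merge R0<->R3 -> R0=(5,0,3,2) R3=(5,0,3,2)
Op 10: inc R0 by 4 -> R0=(9,0,3,2) value=14
Op 11: merge R0<->R2 -> R0=(9,0,5,2) R2=(9,0,5,2)
Op 12: merge R2<->R3 -> R2=(9,0,5,2) R3=(9,0,5,2)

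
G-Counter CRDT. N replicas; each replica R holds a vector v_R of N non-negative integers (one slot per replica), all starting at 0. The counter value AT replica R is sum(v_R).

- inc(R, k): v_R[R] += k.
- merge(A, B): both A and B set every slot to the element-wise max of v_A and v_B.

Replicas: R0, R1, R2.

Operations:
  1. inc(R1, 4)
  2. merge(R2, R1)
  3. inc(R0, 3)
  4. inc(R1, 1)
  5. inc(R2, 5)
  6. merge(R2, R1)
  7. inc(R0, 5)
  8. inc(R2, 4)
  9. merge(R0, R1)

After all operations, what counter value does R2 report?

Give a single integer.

Op 1: inc R1 by 4 -> R1=(0,4,0) value=4
Op 2: merge R2<->R1 -> R2=(0,4,0) R1=(0,4,0)
Op 3: inc R0 by 3 -> R0=(3,0,0) value=3
Op 4: inc R1 by 1 -> R1=(0,5,0) value=5
Op 5: inc R2 by 5 -> R2=(0,4,5) value=9
Op 6: merge R2<->R1 -> R2=(0,5,5) R1=(0,5,5)
Op 7: inc R0 by 5 -> R0=(8,0,0) value=8
Op 8: inc R2 by 4 -> R2=(0,5,9) value=14
Op 9: merge R0<->R1 -> R0=(8,5,5) R1=(8,5,5)

Answer: 14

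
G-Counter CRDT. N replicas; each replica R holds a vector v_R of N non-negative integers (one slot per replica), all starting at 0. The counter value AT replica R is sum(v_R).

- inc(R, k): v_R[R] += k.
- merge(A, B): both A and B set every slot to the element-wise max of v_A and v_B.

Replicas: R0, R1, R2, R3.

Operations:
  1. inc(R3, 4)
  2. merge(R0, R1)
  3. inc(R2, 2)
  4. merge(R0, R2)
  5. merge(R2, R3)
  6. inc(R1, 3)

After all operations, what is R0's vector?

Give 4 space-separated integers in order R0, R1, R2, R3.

Answer: 0 0 2 0

Derivation:
Op 1: inc R3 by 4 -> R3=(0,0,0,4) value=4
Op 2: merge R0<->R1 -> R0=(0,0,0,0) R1=(0,0,0,0)
Op 3: inc R2 by 2 -> R2=(0,0,2,0) value=2
Op 4: merge R0<->R2 -> R0=(0,0,2,0) R2=(0,0,2,0)
Op 5: merge R2<->R3 -> R2=(0,0,2,4) R3=(0,0,2,4)
Op 6: inc R1 by 3 -> R1=(0,3,0,0) value=3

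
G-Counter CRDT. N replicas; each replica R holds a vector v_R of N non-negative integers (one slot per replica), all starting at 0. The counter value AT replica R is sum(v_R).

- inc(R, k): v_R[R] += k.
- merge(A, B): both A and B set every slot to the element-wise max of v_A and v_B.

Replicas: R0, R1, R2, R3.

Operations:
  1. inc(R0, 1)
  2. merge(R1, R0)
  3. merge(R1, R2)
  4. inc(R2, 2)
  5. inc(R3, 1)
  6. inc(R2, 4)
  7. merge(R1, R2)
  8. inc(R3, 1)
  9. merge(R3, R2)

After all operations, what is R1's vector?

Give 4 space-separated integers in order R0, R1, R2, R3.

Answer: 1 0 6 0

Derivation:
Op 1: inc R0 by 1 -> R0=(1,0,0,0) value=1
Op 2: merge R1<->R0 -> R1=(1,0,0,0) R0=(1,0,0,0)
Op 3: merge R1<->R2 -> R1=(1,0,0,0) R2=(1,0,0,0)
Op 4: inc R2 by 2 -> R2=(1,0,2,0) value=3
Op 5: inc R3 by 1 -> R3=(0,0,0,1) value=1
Op 6: inc R2 by 4 -> R2=(1,0,6,0) value=7
Op 7: merge R1<->R2 -> R1=(1,0,6,0) R2=(1,0,6,0)
Op 8: inc R3 by 1 -> R3=(0,0,0,2) value=2
Op 9: merge R3<->R2 -> R3=(1,0,6,2) R2=(1,0,6,2)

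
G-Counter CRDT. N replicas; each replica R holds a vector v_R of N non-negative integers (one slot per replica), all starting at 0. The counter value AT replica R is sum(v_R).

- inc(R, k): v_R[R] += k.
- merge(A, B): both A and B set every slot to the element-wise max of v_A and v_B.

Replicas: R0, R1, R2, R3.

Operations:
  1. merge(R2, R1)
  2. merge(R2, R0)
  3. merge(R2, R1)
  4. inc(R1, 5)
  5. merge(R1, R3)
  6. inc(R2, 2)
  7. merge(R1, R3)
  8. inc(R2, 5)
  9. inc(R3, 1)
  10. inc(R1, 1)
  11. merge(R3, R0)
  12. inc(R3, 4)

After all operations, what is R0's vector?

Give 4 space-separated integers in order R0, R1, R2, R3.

Answer: 0 5 0 1

Derivation:
Op 1: merge R2<->R1 -> R2=(0,0,0,0) R1=(0,0,0,0)
Op 2: merge R2<->R0 -> R2=(0,0,0,0) R0=(0,0,0,0)
Op 3: merge R2<->R1 -> R2=(0,0,0,0) R1=(0,0,0,0)
Op 4: inc R1 by 5 -> R1=(0,5,0,0) value=5
Op 5: merge R1<->R3 -> R1=(0,5,0,0) R3=(0,5,0,0)
Op 6: inc R2 by 2 -> R2=(0,0,2,0) value=2
Op 7: merge R1<->R3 -> R1=(0,5,0,0) R3=(0,5,0,0)
Op 8: inc R2 by 5 -> R2=(0,0,7,0) value=7
Op 9: inc R3 by 1 -> R3=(0,5,0,1) value=6
Op 10: inc R1 by 1 -> R1=(0,6,0,0) value=6
Op 11: merge R3<->R0 -> R3=(0,5,0,1) R0=(0,5,0,1)
Op 12: inc R3 by 4 -> R3=(0,5,0,5) value=10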